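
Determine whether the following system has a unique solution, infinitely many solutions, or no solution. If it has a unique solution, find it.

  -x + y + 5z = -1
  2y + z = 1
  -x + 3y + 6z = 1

Row-reduce:
R1 ← R1 / (-1).
R3 ← R3 + 1·R1.
R2 ← R2 / (2).
R1 ← R1 + 1·R2.
R3 ← R3 − 2·R2.
Row 3 reduces to 0 = 1, a contradiction. The system is inconsistent.

no solution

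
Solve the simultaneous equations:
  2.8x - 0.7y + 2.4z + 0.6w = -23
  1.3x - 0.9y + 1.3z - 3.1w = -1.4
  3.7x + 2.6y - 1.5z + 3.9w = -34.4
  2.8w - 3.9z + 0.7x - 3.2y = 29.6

Row-reduce the augmented matrix:
R1 ← R1 / (14/5).
R2 ← R2 − 13/10·R1.
R3 ← R3 − 37/10·R1.
R4 ← R4 − 7/10·R1.
R2 ← R2 / (-23/40).
R1 ← R1 + 1/4·R2.
R3 ← R3 − 141/40·R2.
R4 ← R4 + 121/40·R2.
R3 ← R3 / (-2844/805).
R1 ← R1 − 125/161·R3.
R2 ← R2 + 52/161·R3.
R4 ← R4 + 4409/805·R3.
R4 ← R4 / (113089/2370).
R1 ← R1 + 518/237·R4.
R2 ← R2 − 1774/237·R4.
R3 ← R3 − 1181/237·R4.
Reading off the reduced rows gives x = -5, y = -6, z = -5, w = -2.

x = -5, y = -6, z = -5, w = -2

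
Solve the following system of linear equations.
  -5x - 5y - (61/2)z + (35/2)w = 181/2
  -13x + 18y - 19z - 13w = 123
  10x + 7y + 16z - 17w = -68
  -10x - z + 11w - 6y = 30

Row-reduce:
R1 ← R1 / (-5).
R2 ← R2 + 13·R1.
R3 ← R3 − 10·R1.
R4 ← R4 + 10·R1.
R2 ← R2 / (31).
R1 ← R1 − 1·R2.
R3 ← R3 + 3·R2.
R4 ← R4 − 4·R2.
R3 ← R3 / (-12141/310).
R1 ← R1 − 644/155·R3.
R2 ← R2 − 603/310·R3.
R4 ← R4 − 8094/155·R3.
Row 4 reduces to 0 = -1/3, a contradiction. The system is inconsistent.

no solution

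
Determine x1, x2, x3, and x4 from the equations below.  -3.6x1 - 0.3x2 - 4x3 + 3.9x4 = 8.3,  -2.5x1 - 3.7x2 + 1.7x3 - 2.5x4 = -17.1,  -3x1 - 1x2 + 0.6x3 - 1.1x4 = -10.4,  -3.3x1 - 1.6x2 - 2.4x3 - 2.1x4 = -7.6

x1 = 2, x2 = 1, x3 = -2, x4 = 2

Row-reduce the augmented matrix:
R1 ← R1 / (-18/5).
R2 ← R2 + 5/2·R1.
R3 ← R3 + 3·R1.
R4 ← R4 + 33/10·R1.
R2 ← R2 / (-419/120).
R1 ← R1 − 1/12·R2.
R3 ← R3 + 3/4·R2.
R4 ← R4 + 53/40·R2.
R3 ← R3 / (18676/6285).
R1 ← R1 − 1531/1257·R3.
R2 ← R2 + 1612/1257·R3.
R4 ← R4 + 5437/12570·R3.
R4 ← R4 / (-1557173/373520).
R1 ← R1 − 4363/37352·R4.
R2 ← R2 − 907/9338·R4.
R3 ← R3 + 40617/37352·R4.
Reading off the reduced rows gives x1 = 2, x2 = 1, x3 = -2, x4 = 2.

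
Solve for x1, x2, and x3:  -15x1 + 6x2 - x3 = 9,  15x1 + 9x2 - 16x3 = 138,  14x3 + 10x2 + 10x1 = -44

x1 = 1, x2 = 3, x3 = -6

Row-reduce the augmented matrix:
R1 ← R1 / (-15).
R2 ← R2 − 15·R1.
R3 ← R3 − 10·R1.
R2 ← R2 / (15).
R1 ← R1 + 2/5·R2.
R3 ← R3 − 14·R2.
R3 ← R3 / (146/5).
R1 ← R1 + 29/75·R3.
R2 ← R2 + 17/15·R3.
Reading off the reduced rows gives x1 = 1, x2 = 3, x3 = -6.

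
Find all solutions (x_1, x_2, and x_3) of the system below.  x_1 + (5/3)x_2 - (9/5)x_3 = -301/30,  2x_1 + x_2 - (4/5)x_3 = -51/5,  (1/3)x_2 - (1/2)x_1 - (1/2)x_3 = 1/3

no solution

Row-reduce:
R2 ← R2 − 2·R1.
R3 ← R3 + 1/2·R1.
R2 ← R2 / (-7/3).
R1 ← R1 − 5/3·R2.
R3 ← R3 − 7/6·R2.
Row 3 reduces to 0 = 1/4, a contradiction. The system is inconsistent.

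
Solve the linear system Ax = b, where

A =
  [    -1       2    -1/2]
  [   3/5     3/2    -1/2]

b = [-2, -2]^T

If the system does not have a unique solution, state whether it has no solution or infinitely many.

infinitely many solutions

Row-reduce:
R1 ← R1 / (-1).
R2 ← R2 − 3/5·R1.
R2 ← R2 / (27/10).
R1 ← R1 + 2·R2.
Rank is 2 with 3 unknowns, leaving x_3 free.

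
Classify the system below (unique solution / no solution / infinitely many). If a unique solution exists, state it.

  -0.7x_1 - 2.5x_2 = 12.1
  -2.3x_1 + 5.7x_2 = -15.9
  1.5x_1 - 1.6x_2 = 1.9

x_1 = -3, x_2 = -4

Row-reduce the augmented matrix:
R1 ← R1 / (-7/10).
R2 ← R2 + 23/10·R1.
R3 ← R3 − 3/2·R1.
R2 ← R2 / (487/35).
R1 ← R1 − 25/7·R2.
R3 ← R3 + 487/70·R2.
R3 reduces to 0 = 0, so the extra equation is consistent.
Reading off the reduced rows gives x_1 = -3, x_2 = -4.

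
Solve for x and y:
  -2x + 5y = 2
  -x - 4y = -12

Row-reduce the augmented matrix:
R1 ← R1 / (-2).
R2 ← R2 + 1·R1.
R2 ← R2 / (-13/2).
R1 ← R1 + 5/2·R2.
Reading off the reduced rows gives x = 4, y = 2.

x = 4, y = 2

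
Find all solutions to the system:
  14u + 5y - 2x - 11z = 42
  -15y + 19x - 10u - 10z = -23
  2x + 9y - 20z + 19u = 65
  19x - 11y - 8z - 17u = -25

x = -2, y = 1, z = -3, u = 0

Row-reduce the augmented matrix:
R1 ← R1 / (-2).
R2 ← R2 − 19·R1.
R3 ← R3 − 2·R1.
R4 ← R4 − 19·R1.
R2 ← R2 / (65/2).
R1 ← R1 + 5/2·R2.
R3 ← R3 − 14·R2.
R4 ← R4 − 73/2·R2.
R3 ← R3 / (1191/65).
R1 ← R1 + 43/13·R3.
R2 ← R2 + 229/65·R3.
R4 ← R4 − 1046/65·R3.
R4 ← R4 / (-1821/397).
R1 ← R1 + 455/397·R4.
R2 ← R2 + 23/397·R4.
R3 ← R3 + 433/397·R4.
Reading off the reduced rows gives x = -2, y = 1, z = -3, u = 0.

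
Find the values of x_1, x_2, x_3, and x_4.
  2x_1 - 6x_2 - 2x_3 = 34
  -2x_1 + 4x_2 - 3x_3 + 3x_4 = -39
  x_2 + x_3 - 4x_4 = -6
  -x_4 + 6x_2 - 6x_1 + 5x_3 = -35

Row-reduce the augmented matrix:
R1 ← R1 / (2).
R2 ← R2 + 2·R1.
R4 ← R4 + 6·R1.
R2 ← R2 / (-2).
R1 ← R1 + 3·R2.
R3 ← R3 − 1·R2.
R4 ← R4 + 12·R2.
R3 ← R3 / (-3/2).
R1 ← R1 − 13/2·R3.
R2 ← R2 − 5/2·R3.
R4 ← R4 − 29·R3.
R4 ← R4 / (-202/3).
R1 ← R1 + 46/3·R4.
R2 ← R2 + 17/3·R4.
R3 ← R3 − 5/3·R4.
Reading off the reduced rows gives x_1 = 3, x_2 = -6, x_3 = 4, x_4 = 1.

x_1 = 3, x_2 = -6, x_3 = 4, x_4 = 1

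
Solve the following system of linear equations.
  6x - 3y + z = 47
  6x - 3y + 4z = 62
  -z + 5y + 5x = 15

x = 6, y = -2, z = 5

Row-reduce the augmented matrix:
R1 ← R1 / (6).
R2 ← R2 − 6·R1.
R3 ← R3 − 5·R1.
Swap R2 and R3.
R2 ← R2 / (15/2).
R1 ← R1 + 1/2·R2.
R3 ← R3 / (3).
R1 ← R1 − 2/45·R3.
R2 ← R2 + 11/45·R3.
Reading off the reduced rows gives x = 6, y = -2, z = 5.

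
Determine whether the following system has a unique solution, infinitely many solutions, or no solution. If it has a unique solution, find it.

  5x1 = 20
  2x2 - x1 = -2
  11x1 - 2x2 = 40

no solution

Row-reduce:
R1 ← R1 / (5).
R2 ← R2 + 1·R1.
R3 ← R3 − 11·R1.
R2 ← R2 / (2).
R3 ← R3 + 2·R2.
Row 3 reduces to 0 = -2, a contradiction. The system is inconsistent.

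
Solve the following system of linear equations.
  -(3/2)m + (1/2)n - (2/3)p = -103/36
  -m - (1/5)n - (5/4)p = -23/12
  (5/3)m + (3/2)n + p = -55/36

m = 1/3, n = -5/2, p = 5/3

Row-reduce the augmented matrix:
R1 ← R1 / (-3/2).
R2 ← R2 + 1·R1.
R3 ← R3 − 5/3·R1.
R2 ← R2 / (-8/15).
R1 ← R1 + 1/3·R2.
R3 ← R3 − 37/18·R2.
R3 ← R3 / (-1639/576).
R1 ← R1 − 91/96·R3.
R2 ← R2 − 145/96·R3.
Reading off the reduced rows gives m = 1/3, n = -5/2, p = 5/3.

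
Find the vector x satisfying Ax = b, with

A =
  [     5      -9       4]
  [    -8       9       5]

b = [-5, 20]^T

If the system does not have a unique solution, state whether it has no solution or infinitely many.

infinitely many solutions

Row-reduce:
R1 ← R1 / (5).
R2 ← R2 + 8·R1.
R2 ← R2 / (-27/5).
R1 ← R1 + 9/5·R2.
Rank is 2 with 3 unknowns, leaving x_3 free.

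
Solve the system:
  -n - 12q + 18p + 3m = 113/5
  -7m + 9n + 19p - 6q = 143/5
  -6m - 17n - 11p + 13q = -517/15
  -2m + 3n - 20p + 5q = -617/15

m = 8/3, n = 7/5, p = 8/3, q = 8/3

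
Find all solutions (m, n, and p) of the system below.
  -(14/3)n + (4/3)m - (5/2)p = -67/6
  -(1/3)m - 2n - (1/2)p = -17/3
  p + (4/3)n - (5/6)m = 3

no solution

Row-reduce:
R1 ← R1 / (4/3).
R2 ← R2 + 1/3·R1.
R3 ← R3 + 5/6·R1.
R2 ← R2 / (-19/6).
R1 ← R1 + 7/2·R2.
R3 ← R3 + 19/12·R2.
Row 3 reduces to 0 = 1/4, a contradiction. The system is inconsistent.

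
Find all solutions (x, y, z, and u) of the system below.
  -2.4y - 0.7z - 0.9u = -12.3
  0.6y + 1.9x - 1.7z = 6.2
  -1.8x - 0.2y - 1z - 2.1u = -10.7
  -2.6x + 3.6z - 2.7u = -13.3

x = 2, y = 4, z = 0, u = 3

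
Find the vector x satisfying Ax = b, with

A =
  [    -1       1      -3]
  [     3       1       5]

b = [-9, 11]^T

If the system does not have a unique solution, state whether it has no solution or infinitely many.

Row-reduce:
R1 ← R1 / (-1).
R2 ← R2 − 3·R1.
R2 ← R2 / (4).
R1 ← R1 + 1·R2.
Rank is 2 with 3 unknowns, leaving x_3 free.

infinitely many solutions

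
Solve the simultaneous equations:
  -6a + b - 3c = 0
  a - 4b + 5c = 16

Row-reduce:
R1 ← R1 / (-6).
R2 ← R2 − 1·R1.
R2 ← R2 / (-23/6).
R1 ← R1 + 1/6·R2.
Rank is 2 with 3 unknowns, leaving c free.

infinitely many solutions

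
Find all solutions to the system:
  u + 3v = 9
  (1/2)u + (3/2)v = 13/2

no solution

Row-reduce:
R2 ← R2 − 1/2·R1.
Row 2 reduces to 0 = 2, a contradiction. The system is inconsistent.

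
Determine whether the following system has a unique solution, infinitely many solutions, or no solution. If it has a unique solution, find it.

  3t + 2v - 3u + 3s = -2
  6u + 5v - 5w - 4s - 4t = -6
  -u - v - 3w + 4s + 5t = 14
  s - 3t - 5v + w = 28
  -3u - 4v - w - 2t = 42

u = -4, v = -4, w = -6, s = 2, t = -4

Row-reduce the augmented matrix:
R1 ← R1 / (-3).
R2 ← R2 − 6·R1.
R3 ← R3 + 1·R1.
R5 ← R5 + 3·R1.
R2 ← R2 / (9).
R1 ← R1 + 2/3·R2.
R3 ← R3 + 5/3·R2.
R4 ← R4 + 5·R2.
R5 ← R5 + 6·R2.
R3 ← R3 / (-106/27).
R1 ← R1 + 10/27·R3.
R2 ← R2 + 5/9·R3.
R4 ← R4 + 16/9·R3.
R5 ← R5 + 13/3·R3.
R4 ← R4 / (31/53).
R1 ← R1 + 62/53·R4.
R2 ← R2 + 27/106·R4.
R3 ← R3 + 91/106·R4.
R5 ← R5 + 571/106·R4.
R5 ← R5 / (-2735/62).
R1 ← R1 + 9·R5.
R2 ← R2 + 129/62·R5.
R3 ← R3 + 421/62·R5.
R4 ← R4 + 205/31·R5.
Reading off the reduced rows gives u = -4, v = -4, w = -6, s = 2, t = -4.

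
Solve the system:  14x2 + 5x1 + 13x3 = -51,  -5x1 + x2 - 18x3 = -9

infinitely many solutions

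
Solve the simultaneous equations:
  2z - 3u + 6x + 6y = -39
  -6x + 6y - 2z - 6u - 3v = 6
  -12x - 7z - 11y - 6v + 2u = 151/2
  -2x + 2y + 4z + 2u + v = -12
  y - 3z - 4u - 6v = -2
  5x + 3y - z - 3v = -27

Row-reduce:
R1 ← R1 / (6).
R2 ← R2 + 6·R1.
R3 ← R3 + 12·R1.
R4 ← R4 + 2·R1.
R6 ← R6 − 5·R1.
R2 ← R2 / (12).
R1 ← R1 − 1·R2.
R3 ← R3 − 1·R2.
R4 ← R4 − 4·R2.
R5 ← R5 − 1·R2.
R6 ← R6 + 2·R2.
R3 ← R3 / (-3).
R1 ← R1 − 1/3·R3.
R4 ← R4 − 14/3·R3.
R5 ← R5 + 3·R3.
R6 ← R6 + 8/3·R3.
R4 ← R4 / (-19/18).
R1 ← R1 + 1/9·R4.
R2 ← R2 + 3/4·R4.
R3 ← R3 − 13/12·R4.
R6 ← R6 − 35/9·R4.
Swap R5 and R6.
R5 ← R5 / (-911/38).
R1 ← R1 − 13/38·R5.
R2 ← R2 − 89/19·R5.
R3 ← R3 + 99/19·R5.
R4 ← R4 − 125/19·R5.
Row 6 reduces to 0 = 1/2, a contradiction. The system is inconsistent.

no solution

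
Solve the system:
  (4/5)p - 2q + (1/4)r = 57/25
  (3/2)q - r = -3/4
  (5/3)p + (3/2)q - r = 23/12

Row-reduce the augmented matrix:
R1 ← R1 / (4/5).
R3 ← R3 − 5/3·R1.
R2 ← R2 / (3/2).
R1 ← R1 + 5/2·R2.
R3 ← R3 − 17/3·R2.
R3 ← R3 / (325/144).
R1 ← R1 + 65/48·R3.
R2 ← R2 + 2/3·R3.
Reading off the reduced rows gives p = 8/5, q = -1/2, r = 0.

p = 8/5, q = -1/2, r = 0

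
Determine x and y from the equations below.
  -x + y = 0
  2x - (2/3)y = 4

x = 3, y = 3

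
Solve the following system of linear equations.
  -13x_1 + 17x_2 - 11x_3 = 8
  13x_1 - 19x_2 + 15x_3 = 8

infinitely many solutions

Row-reduce:
R1 ← R1 / (-13).
R2 ← R2 − 13·R1.
R2 ← R2 / (-2).
R1 ← R1 + 17/13·R2.
Rank is 2 with 3 unknowns, leaving x_3 free.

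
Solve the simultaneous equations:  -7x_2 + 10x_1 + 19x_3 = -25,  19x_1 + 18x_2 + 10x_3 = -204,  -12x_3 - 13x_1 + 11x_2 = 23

Row-reduce the augmented matrix:
R1 ← R1 / (10).
R2 ← R2 − 19·R1.
R3 ← R3 + 13·R1.
R2 ← R2 / (313/10).
R1 ← R1 + 7/10·R2.
R3 ← R3 − 19/10·R2.
R3 ← R3 / (4471/313).
R1 ← R1 − 412/313·R3.
R2 ← R2 + 261/313·R3.
Reading off the reduced rows gives x_1 = -6, x_2 = -5, x_3 = 0.

x_1 = -6, x_2 = -5, x_3 = 0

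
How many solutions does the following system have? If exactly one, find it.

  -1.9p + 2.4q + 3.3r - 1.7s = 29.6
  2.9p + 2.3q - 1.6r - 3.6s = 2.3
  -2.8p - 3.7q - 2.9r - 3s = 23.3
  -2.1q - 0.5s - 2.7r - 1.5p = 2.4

p = -5, q = 0, r = 3, s = -6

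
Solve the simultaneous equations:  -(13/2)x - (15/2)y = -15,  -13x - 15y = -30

infinitely many solutions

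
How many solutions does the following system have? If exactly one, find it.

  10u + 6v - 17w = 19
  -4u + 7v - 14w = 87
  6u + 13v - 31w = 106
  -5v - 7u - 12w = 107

u = -6, v = -1, w = -5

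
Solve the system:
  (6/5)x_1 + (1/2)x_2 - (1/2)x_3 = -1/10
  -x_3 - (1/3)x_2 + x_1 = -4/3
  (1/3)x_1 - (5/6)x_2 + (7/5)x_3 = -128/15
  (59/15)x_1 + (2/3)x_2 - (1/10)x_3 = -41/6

no solution

Row-reduce:
R1 ← R1 / (6/5).
R2 ← R2 − 1·R1.
R3 ← R3 − 1/3·R1.
R4 ← R4 − 59/15·R1.
R2 ← R2 / (-3/4).
R1 ← R1 − 5/12·R2.
R3 ← R3 + 35/36·R2.
R4 ← R4 + 35/36·R2.
R3 ← R3 / (1859/810).
R1 ← R1 + 20/27·R3.
R2 ← R2 − 7/9·R3.
R4 ← R4 − 1859/810·R3.
Row 4 reduces to 0 = 2, a contradiction. The system is inconsistent.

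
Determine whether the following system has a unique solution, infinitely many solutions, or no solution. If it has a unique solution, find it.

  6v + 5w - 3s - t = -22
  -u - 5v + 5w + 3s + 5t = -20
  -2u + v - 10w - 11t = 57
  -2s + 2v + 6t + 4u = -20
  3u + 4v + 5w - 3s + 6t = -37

infinitely many solutions

Row-reduce:
Swap R1 and R2.
R1 ← R1 / (-1).
R3 ← R3 + 2·R1.
R4 ← R4 − 4·R1.
R5 ← R5 − 3·R1.
R2 ← R2 / (6).
R1 ← R1 − 5·R2.
R3 ← R3 − 11·R2.
R4 ← R4 + 18·R2.
R5 ← R5 + 11·R2.
R3 ← R3 / (-175/6).
R1 ← R1 + 55/6·R3.
R2 ← R2 − 5/6·R3.
R4 ← R4 − 35·R3.
R5 ← R5 − 175/6·R3.
R4 ← R4 / (2/5).
R1 ← R1 + 12/35·R4.
R2 ← R2 + 18/35·R4.
R3 ← R3 − 3/175·R4.
Rank is 4 with 5 unknowns, leaving t free.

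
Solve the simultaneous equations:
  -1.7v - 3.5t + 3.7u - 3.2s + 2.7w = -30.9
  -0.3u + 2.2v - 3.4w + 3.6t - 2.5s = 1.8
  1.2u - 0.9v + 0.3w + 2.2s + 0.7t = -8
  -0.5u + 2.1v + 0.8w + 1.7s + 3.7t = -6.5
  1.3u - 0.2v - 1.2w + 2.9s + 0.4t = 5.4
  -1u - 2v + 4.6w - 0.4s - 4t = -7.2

Row-reduce the augmented matrix:
R1 ← R1 / (37/10).
R2 ← R2 + 3/10·R1.
R3 ← R3 − 6/5·R1.
R4 ← R4 + 1/2·R1.
R5 ← R5 − 13/10·R1.
R6 ← R6 + 1·R1.
R2 ← R2 / (763/370).
R1 ← R1 + 17/37·R2.
R3 ← R3 + 129/370·R2.
R4 ← R4 − 346/185·R2.
R5 ← R5 − 147/370·R2.
R6 ← R6 + 91/37·R2.
R3 ← R3 / (-4248/3815).
R1 ← R1 − 16/763·R3.
R2 ← R2 + 1177/763·R3.
R4 ← R4 − 30901/7630·R3.
R5 ← R5 + 837/545·R3.
R6 ← R6 − 837/545·R3.
R4 ← R4 / (1176679/84960).
R1 ← R1 + 758/531·R4.
R2 ← R2 + 43987/8496·R4.
R3 ← R3 + 21145/8496·R4.
R5 ← R5 − 3463/4720·R4.
R6 ← R6 + 3463/4720·R4.
R5 ← R5 / (-2342258/840485).
R1 ← R1 − 127550/168097·R5.
R2 ← R2 − 273751/168097·R5.
R3 ← R3 + 91830/168097·R5.
R4 ← R4 − 108424/168097·R5.
R6 ← R6 − 2342258/840485·R5.
R6 reduces to 0 = 0, so the extra equation is consistent.
Reading off the reduced rows gives u = -5, v = 4, w = -5, s = 3, t = -5.

u = -5, v = 4, w = -5, s = 3, t = -5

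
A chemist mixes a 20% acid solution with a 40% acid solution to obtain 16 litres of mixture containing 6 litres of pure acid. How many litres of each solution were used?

litres of solution A: 2, litres of solution B: 14

Let a = litres of solution A, b = litres of solution B.
  a + b = 16
  (2/5)b + (1/5)a = 6
Row-reduce the augmented matrix:
R2 ← R2 − 1/5·R1.
R2 ← R2 / (1/5).
R1 ← R1 − 1·R2.
Reading off the reduced rows gives a = 2, b = 14.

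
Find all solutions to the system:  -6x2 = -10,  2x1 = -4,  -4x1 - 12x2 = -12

x1 = -2, x2 = 5/3

Row-reduce the augmented matrix:
Swap R1 and R2.
R1 ← R1 / (2).
R3 ← R3 + 4·R1.
R2 ← R2 / (-6).
R3 ← R3 + 12·R2.
R3 reduces to 0 = 0, so the extra equation is consistent.
Reading off the reduced rows gives x1 = -2, x2 = 5/3.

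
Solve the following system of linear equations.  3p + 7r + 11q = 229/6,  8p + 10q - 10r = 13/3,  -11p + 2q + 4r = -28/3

Row-reduce the augmented matrix:
R1 ← R1 / (3).
R2 ← R2 − 8·R1.
R3 ← R3 + 11·R1.
R2 ← R2 / (-58/3).
R1 ← R1 − 11/3·R2.
R3 ← R3 − 127/3·R2.
R3 ← R3 / (-960/29).
R1 ← R1 + 90/29·R3.
R2 ← R2 − 43/29·R3.
Reading off the reduced rows gives p = 2, q = 4/3, r = 5/2.

p = 2, q = 4/3, r = 5/2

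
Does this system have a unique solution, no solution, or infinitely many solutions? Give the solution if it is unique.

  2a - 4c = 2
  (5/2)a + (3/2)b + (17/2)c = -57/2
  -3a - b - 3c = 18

no solution

Row-reduce:
R1 ← R1 / (2).
R2 ← R2 − 5/2·R1.
R3 ← R3 + 3·R1.
R2 ← R2 / (3/2).
R3 ← R3 + 1·R2.
Row 3 reduces to 0 = 1/3, a contradiction. The system is inconsistent.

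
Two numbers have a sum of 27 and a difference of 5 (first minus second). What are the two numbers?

first number: 16, second number: 11

Let x = first number, y = second number.
  x + y = 27
  x - y = 5
Row-reduce the augmented matrix:
R2 ← R2 − 1·R1.
R2 ← R2 / (-2).
R1 ← R1 − 1·R2.
Reading off the reduced rows gives x = 16, y = 11.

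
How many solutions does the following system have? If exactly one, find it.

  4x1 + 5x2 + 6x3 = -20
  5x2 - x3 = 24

infinitely many solutions

Row-reduce:
R1 ← R1 / (4).
R2 ← R2 / (5).
R1 ← R1 − 5/4·R2.
Rank is 2 with 3 unknowns, leaving x3 free.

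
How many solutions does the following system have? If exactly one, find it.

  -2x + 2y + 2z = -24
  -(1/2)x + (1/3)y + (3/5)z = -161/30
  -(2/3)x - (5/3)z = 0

x = 5, y = -5, z = -2

Row-reduce the augmented matrix:
R1 ← R1 / (-2).
R2 ← R2 + 1/2·R1.
R3 ← R3 + 2/3·R1.
R2 ← R2 / (-1/6).
R1 ← R1 + 1·R2.
R3 ← R3 + 2/3·R2.
R3 ← R3 / (-41/15).
R1 ← R1 + 8/5·R3.
R2 ← R2 + 3/5·R3.
Reading off the reduced rows gives x = 5, y = -5, z = -2.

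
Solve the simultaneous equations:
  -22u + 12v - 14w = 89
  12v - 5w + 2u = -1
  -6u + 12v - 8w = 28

no solution

Row-reduce:
R1 ← R1 / (-22).
R2 ← R2 − 2·R1.
R3 ← R3 + 6·R1.
R2 ← R2 / (144/11).
R1 ← R1 + 6/11·R2.
R3 ← R3 − 96/11·R2.
Row 3 reduces to 0 = -1, a contradiction. The system is inconsistent.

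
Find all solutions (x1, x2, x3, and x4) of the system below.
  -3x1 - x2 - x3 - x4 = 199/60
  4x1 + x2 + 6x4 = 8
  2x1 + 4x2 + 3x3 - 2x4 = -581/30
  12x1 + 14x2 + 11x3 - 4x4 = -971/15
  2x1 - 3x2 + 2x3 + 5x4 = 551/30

x1 = -3/4, x2 = -3, x3 = -2/5, x4 = 7/3

Row-reduce the augmented matrix:
R1 ← R1 / (-3).
R2 ← R2 − 4·R1.
R3 ← R3 − 2·R1.
R4 ← R4 − 12·R1.
R5 ← R5 − 2·R1.
R2 ← R2 / (-1/3).
R1 ← R1 − 1/3·R2.
R3 ← R3 − 10/3·R2.
R4 ← R4 − 10·R2.
R5 ← R5 + 11/3·R2.
R3 ← R3 / (-11).
R1 ← R1 + 1·R3.
R2 ← R2 − 4·R3.
R4 ← R4 + 33·R3.
R5 ← R5 − 16·R3.
Swap R4 and R5.
R4 ← R4 / (17).
R1 ← R1 − 1·R4.
R2 ← R2 − 2·R4.
R3 ← R3 + 4·R4.
R5 reduces to 0 = 0, so the extra equation is consistent.
Reading off the reduced rows gives x1 = -3/4, x2 = -3, x3 = -2/5, x4 = 7/3.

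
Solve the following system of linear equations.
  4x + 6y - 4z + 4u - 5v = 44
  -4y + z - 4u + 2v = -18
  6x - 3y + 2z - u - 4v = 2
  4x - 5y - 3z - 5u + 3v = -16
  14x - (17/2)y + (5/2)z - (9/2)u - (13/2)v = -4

Row-reduce:
R1 ← R1 / (4).
R3 ← R3 − 6·R1.
R4 ← R4 − 4·R1.
R5 ← R5 − 14·R1.
R2 ← R2 / (-4).
R1 ← R1 − 3/2·R2.
R3 ← R3 + 12·R2.
R4 ← R4 + 11·R2.
R5 ← R5 + 59/2·R2.
R3 ← R3 / (5).
R1 ← R1 + 5/8·R3.
R2 ← R2 + 1/4·R3.
R4 ← R4 + 7/4·R3.
R5 ← R5 − 73/8·R3.
R4 ← R4 / (15/4).
R1 ← R1 − 1/8·R4.
R2 ← R2 − 5/4·R4.
R3 ← R3 − 1·R4.
R5 ← R5 − 15/8·R4.
Rank is 4 with 5 unknowns, leaving v free.

infinitely many solutions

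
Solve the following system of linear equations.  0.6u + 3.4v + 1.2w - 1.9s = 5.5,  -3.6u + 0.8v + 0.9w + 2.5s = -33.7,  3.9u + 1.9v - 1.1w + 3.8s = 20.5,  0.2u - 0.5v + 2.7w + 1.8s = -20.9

Row-reduce the augmented matrix:
R1 ← R1 / (3/5).
R2 ← R2 + 18/5·R1.
R3 ← R3 − 39/10·R1.
R4 ← R4 − 1/5·R1.
R2 ← R2 / (106/5).
R1 ← R1 − 17/3·R2.
R3 ← R3 + 101/5·R2.
R4 ← R4 + 49/30·R2.
R3 ← R3 / (-1253/1060).
R1 ← R1 + 35/212·R3.
R2 ← R2 − 81/212·R3.
R4 ← R4 − 6199/2120·R3.
R4 ← R4 / (207699/10024).
R1 ← R1 + 1331/716·R4.
R2 ← R2 − 10321/5012·R4.
R3 ← R3 + 8130/1253·R4.
Reading off the reduced rows gives u = 6, v = 1, w = -6, s = -3.

u = 6, v = 1, w = -6, s = -3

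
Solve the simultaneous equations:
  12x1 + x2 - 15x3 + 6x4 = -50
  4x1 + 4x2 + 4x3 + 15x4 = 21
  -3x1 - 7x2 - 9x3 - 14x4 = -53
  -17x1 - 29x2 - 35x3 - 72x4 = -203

no solution

Row-reduce:
R1 ← R1 / (12).
R2 ← R2 − 4·R1.
R3 ← R3 + 3·R1.
R4 ← R4 + 17·R1.
R2 ← R2 / (11/3).
R1 ← R1 − 1/12·R2.
R3 ← R3 + 27/4·R2.
R4 ← R4 + 331/12·R2.
R3 ← R3 / (42/11).
R1 ← R1 + 16/11·R3.
R2 ← R2 − 27/11·R3.
R4 ← R4 − 126/11·R3.
Row 4 reduces to 0 = -2, a contradiction. The system is inconsistent.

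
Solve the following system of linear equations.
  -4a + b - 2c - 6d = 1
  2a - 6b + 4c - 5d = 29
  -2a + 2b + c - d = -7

infinitely many solutions

Row-reduce:
R1 ← R1 / (-4).
R2 ← R2 − 2·R1.
R3 ← R3 + 2·R1.
R2 ← R2 / (-11/2).
R1 ← R1 + 1/4·R2.
R3 ← R3 − 3/2·R2.
R3 ← R3 / (31/11).
R1 ← R1 − 4/11·R3.
R2 ← R2 + 6/11·R3.
Rank is 3 with 4 unknowns, leaving d free.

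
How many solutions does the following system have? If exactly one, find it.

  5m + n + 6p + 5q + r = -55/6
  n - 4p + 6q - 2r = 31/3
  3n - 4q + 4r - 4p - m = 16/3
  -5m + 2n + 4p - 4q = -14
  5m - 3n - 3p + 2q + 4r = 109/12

Row-reduce the augmented matrix:
R1 ← R1 / (5).
R3 ← R3 + 1·R1.
R4 ← R4 + 5·R1.
R5 ← R5 − 5·R1.
R1 ← R1 − 1/5·R2.
R3 ← R3 − 16/5·R2.
R4 ← R4 − 3·R2.
R5 ← R5 + 4·R2.
R3 ← R3 / (10).
R1 ← R1 − 2·R3.
R2 ← R2 + 4·R3.
R4 ← R4 − 22·R3.
R5 ← R5 + 25·R3.
R4 ← R4 / (796/25).
R1 ← R1 − 106/25·R4.
R2 ← R2 + 72/25·R4.
R3 ← R3 + 111/50·R4.
R5 ← R5 + 69/2·R4.
R5 ← R5 / (1519/398).
R1 ← R1 − 130/199·R5.
R2 ← R2 − 152/199·R5.
R3 ← R3 + 31/398·R5.
R4 ← R4 + 102/199·R5.
Reading off the reduced rows gives m = 1, n = 0, p = -9/4, q = 0, r = -2/3.

m = 1, n = 0, p = -9/4, q = 0, r = -2/3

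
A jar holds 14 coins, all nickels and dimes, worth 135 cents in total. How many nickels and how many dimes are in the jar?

nickels: 1, dimes: 13

Let n = nickels, d = dimes.
  n + d = 14
  5n + 10d = 135
From equation 1: n = 14 − d.
Substitute into equation 2 and solve: d = 13.
Then n = 1.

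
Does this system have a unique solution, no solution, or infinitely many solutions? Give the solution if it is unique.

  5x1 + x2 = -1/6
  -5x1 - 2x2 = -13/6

x1 = -1/2, x2 = 7/3

Row-reduce the augmented matrix:
R1 ← R1 / (5).
R2 ← R2 + 5·R1.
R2 ← R2 / (-1).
R1 ← R1 − 1/5·R2.
Reading off the reduced rows gives x1 = -1/2, x2 = 7/3.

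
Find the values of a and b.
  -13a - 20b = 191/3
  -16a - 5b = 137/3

a = -7/3, b = -5/3

Row-reduce the augmented matrix:
R1 ← R1 / (-13).
R2 ← R2 + 16·R1.
R2 ← R2 / (255/13).
R1 ← R1 − 20/13·R2.
Reading off the reduced rows gives a = -7/3, b = -5/3.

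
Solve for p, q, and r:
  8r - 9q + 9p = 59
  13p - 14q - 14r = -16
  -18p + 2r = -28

p = 2, q = -1, r = 4

Row-reduce the augmented matrix:
R1 ← R1 / (9).
R2 ← R2 − 13·R1.
R3 ← R3 + 18·R1.
R2 ← R2 / (-1).
R1 ← R1 + 1·R2.
R3 ← R3 + 18·R2.
R3 ← R3 / (478).
R1 ← R1 − 238/9·R3.
R2 ← R2 − 230/9·R3.
Reading off the reduced rows gives p = 2, q = -1, r = 4.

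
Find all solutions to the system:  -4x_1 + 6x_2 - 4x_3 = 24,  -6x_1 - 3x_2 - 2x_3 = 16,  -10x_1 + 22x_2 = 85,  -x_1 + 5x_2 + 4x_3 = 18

no solution

Row-reduce:
R1 ← R1 / (-4).
R2 ← R2 + 6·R1.
R3 ← R3 + 10·R1.
R4 ← R4 + 1·R1.
R2 ← R2 / (-12).
R1 ← R1 + 3/2·R2.
R3 ← R3 − 7·R2.
R4 ← R4 − 7/2·R2.
R3 ← R3 / (37/3).
R1 ← R1 − 1/2·R3.
R2 ← R2 + 1/3·R3.
R4 ← R4 − 37/6·R3.
Row 4 reduces to 0 = -1/2, a contradiction. The system is inconsistent.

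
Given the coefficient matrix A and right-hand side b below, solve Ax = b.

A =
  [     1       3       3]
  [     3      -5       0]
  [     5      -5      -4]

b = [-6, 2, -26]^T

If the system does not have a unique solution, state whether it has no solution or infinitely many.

Row-reduce the augmented matrix:
R2 ← R2 − 3·R1.
R3 ← R3 − 5·R1.
R2 ← R2 / (-14).
R1 ← R1 − 3·R2.
R3 ← R3 + 20·R2.
R3 ← R3 / (-43/7).
R1 ← R1 − 15/14·R3.
R2 ← R2 − 9/14·R3.
Reading off the reduced rows gives x_1 = -6, x_2 = -4, x_3 = 4.

x_1 = -6, x_2 = -4, x_3 = 4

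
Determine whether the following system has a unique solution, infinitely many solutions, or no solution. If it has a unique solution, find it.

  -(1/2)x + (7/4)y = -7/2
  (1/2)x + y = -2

x = 0, y = -2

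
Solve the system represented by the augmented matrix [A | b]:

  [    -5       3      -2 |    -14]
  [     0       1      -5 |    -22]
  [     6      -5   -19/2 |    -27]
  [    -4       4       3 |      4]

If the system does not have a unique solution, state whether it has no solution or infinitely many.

no solution

Row-reduce:
R1 ← R1 / (-5).
R3 ← R3 − 6·R1.
R4 ← R4 + 4·R1.
R1 ← R1 + 3/5·R2.
R3 ← R3 + 7/5·R2.
R4 ← R4 − 8/5·R2.
R3 ← R3 / (-189/10).
R1 ← R1 + 13/5·R3.
R2 ← R2 + 5·R3.
R4 ← R4 − 63/5·R3.
Row 4 reduces to 0 = 2/3, a contradiction. The system is inconsistent.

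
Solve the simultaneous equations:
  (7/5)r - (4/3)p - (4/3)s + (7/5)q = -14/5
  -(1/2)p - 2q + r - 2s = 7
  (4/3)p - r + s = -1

infinitely many solutions

Row-reduce:
R1 ← R1 / (-4/3).
R2 ← R2 + 1/2·R1.
R3 ← R3 − 4/3·R1.
R2 ← R2 / (-101/40).
R1 ← R1 + 21/20·R2.
R3 ← R3 − 7/5·R2.
R3 ← R3 / (67/101).
R1 ← R1 + 126/101·R3.
R2 ← R2 + 19/101·R3.
Rank is 3 with 4 unknowns, leaving s free.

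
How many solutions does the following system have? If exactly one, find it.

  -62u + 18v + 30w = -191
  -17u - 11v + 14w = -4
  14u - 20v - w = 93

no solution

Row-reduce:
R1 ← R1 / (-62).
R2 ← R2 + 17·R1.
R3 ← R3 − 14·R1.
R2 ← R2 / (-494/31).
R1 ← R1 + 9/31·R2.
R3 ← R3 + 494/31·R2.
Row 3 reduces to 0 = 3/2, a contradiction. The system is inconsistent.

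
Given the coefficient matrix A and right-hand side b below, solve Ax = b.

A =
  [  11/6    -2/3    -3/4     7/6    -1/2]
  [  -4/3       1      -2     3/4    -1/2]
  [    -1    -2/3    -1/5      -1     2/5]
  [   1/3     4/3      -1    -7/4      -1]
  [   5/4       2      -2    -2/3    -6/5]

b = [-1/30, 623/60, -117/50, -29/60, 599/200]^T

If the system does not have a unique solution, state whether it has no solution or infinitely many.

Row-reduce the augmented matrix:
R1 ← R1 / (11/6).
R2 ← R2 + 4/3·R1.
R3 ← R3 + 1·R1.
R4 ← R4 − 1/3·R1.
R5 ← R5 − 5/4·R1.
R2 ← R2 / (17/33).
R1 ← R1 + 4/11·R2.
R3 ← R3 + 34/33·R2.
R4 ← R4 − 16/11·R2.
R5 ← R5 − 27/11·R2.
R3 ← R3 / (-57/10).
R1 ← R1 + 75/34·R3.
R2 ← R2 + 84/17·R3.
R4 ← R4 − 215/34·R3.
R5 ← R5 − 1447/136·R3.
R4 ← R4 / (-38747/11628).
R1 ← R1 − 1295/1938·R4.
R2 ← R2 − 2507/3876·R4.
R3 ← R3 + 85/171·R4.
R5 ← R5 + 88133/23256·R4.
R5 ← R5 / (425157/774940).
R1 ← R1 + 12105/38747·R5.
R2 ← R2 + 26127/77494·R5.
R3 ← R3 − 12296/38747·R5.
R4 ← R4 − 2856/38747·R5.
Reading off the reduced rows gives x_1 = -5/2, x_2 = 3/2, x_3 = -1, x_4 = 3, x_5 = -13/5.

x_1 = -5/2, x_2 = 3/2, x_3 = -1, x_4 = 3, x_5 = -13/5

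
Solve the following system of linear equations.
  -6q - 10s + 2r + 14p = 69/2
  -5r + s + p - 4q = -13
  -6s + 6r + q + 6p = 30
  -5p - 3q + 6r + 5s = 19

no solution

Row-reduce:
R1 ← R1 / (14).
R2 ← R2 − 1·R1.
R3 ← R3 − 6·R1.
R4 ← R4 + 5·R1.
R2 ← R2 / (-25/7).
R1 ← R1 + 3/7·R2.
R3 ← R3 − 25/7·R2.
R4 ← R4 + 36/7·R2.
Swap R3 and R4.
R3 ← R3 / (353/25).
R1 ← R1 − 19/25·R3.
R2 ← R2 − 36/25·R3.
Row 4 reduces to 0 = -1/4, a contradiction. The system is inconsistent.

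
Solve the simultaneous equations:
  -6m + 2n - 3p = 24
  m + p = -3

Row-reduce:
R1 ← R1 / (-6).
R2 ← R2 − 1·R1.
R2 ← R2 / (1/3).
R1 ← R1 + 1/3·R2.
Rank is 2 with 3 unknowns, leaving p free.

infinitely many solutions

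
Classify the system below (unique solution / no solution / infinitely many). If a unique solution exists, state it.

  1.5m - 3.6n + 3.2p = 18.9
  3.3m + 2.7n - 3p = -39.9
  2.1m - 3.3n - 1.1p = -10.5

m = -5, n = -2, p = 6

Row-reduce the augmented matrix:
R1 ← R1 / (3/2).
R2 ← R2 − 33/10·R1.
R3 ← R3 − 21/10·R1.
R2 ← R2 / (531/50).
R1 ← R1 + 12/5·R2.
R3 ← R3 − 87/50·R2.
R3 ← R3 / (-1393/354).
R1 ← R1 + 8/59·R3.
R2 ← R2 + 502/531·R3.
Reading off the reduced rows gives m = -5, n = -2, p = 6.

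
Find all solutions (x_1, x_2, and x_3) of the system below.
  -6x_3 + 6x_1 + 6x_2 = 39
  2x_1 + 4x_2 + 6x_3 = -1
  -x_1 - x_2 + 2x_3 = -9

Row-reduce the augmented matrix:
R1 ← R1 / (6).
R2 ← R2 − 2·R1.
R3 ← R3 + 1·R1.
R2 ← R2 / (2).
R1 ← R1 − 1·R2.
R1 ← R1 + 5·R3.
R2 ← R2 − 4·R3.
Reading off the reduced rows gives x_1 = 1, x_2 = 3, x_3 = -5/2.

x_1 = 1, x_2 = 3, x_3 = -5/2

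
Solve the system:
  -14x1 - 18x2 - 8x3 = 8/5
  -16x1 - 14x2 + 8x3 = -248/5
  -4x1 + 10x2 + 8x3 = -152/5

Row-reduce the augmented matrix:
R1 ← R1 / (-14).
R2 ← R2 + 16·R1.
R3 ← R3 + 4·R1.
R2 ← R2 / (46/7).
R1 ← R1 − 9/7·R2.
R3 ← R3 − 106/7·R2.
R3 ← R3 / (-672/23).
R1 ← R1 + 64/23·R3.
R2 ← R2 − 60/23·R3.
Reading off the reduced rows gives x1 = 8/5, x2 = 0, x3 = -3.

x1 = 8/5, x2 = 0, x3 = -3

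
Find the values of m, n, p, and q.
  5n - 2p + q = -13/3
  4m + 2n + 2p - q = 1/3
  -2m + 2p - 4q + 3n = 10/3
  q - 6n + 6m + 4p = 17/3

m = -1, n = 0, p = 8/3, q = 1

Row-reduce the augmented matrix:
Swap R1 and R2.
R1 ← R1 / (4).
R3 ← R3 + 2·R1.
R4 ← R4 − 6·R1.
R2 ← R2 / (5).
R1 ← R1 − 1/2·R2.
R3 ← R3 − 4·R2.
R4 ← R4 + 9·R2.
R3 ← R3 / (23/5).
R1 ← R1 − 7/10·R3.
R2 ← R2 + 2/5·R3.
R4 ← R4 + 13/5·R3.
R4 ← R4 / (30/23).
R1 ← R1 − 21/46·R4.
R2 ← R2 + 6/23·R4.
R3 ← R3 + 53/46·R4.
Reading off the reduced rows gives m = -1, n = 0, p = 8/3, q = 1.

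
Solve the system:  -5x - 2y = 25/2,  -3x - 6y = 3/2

Row-reduce the augmented matrix:
R1 ← R1 / (-5).
R2 ← R2 + 3·R1.
R2 ← R2 / (-24/5).
R1 ← R1 − 2/5·R2.
Reading off the reduced rows gives x = -3, y = 5/4.

x = -3, y = 5/4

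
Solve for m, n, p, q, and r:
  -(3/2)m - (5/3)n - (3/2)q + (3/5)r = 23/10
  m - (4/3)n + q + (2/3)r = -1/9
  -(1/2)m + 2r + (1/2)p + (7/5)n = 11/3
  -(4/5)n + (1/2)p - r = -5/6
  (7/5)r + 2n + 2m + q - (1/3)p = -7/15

Row-reduce the augmented matrix:
R1 ← R1 / (-3/2).
R2 ← R2 − 1·R1.
R3 ← R3 + 1/2·R1.
R5 ← R5 − 2·R1.
R2 ← R2 / (-22/9).
R1 ← R1 − 10/9·R2.
R3 ← R3 − 88/45·R2.
R4 ← R4 + 4/5·R2.
R5 ← R5 + 2/9·R2.
R3 ← R3 / (1/2).
R4 ← R4 − 1/2·R3.
R5 ← R5 + 1/3·R3.
R4 ← R4 / (-1/2).
R1 ← R1 − 1·R4.
R3 ← R3 − 1·R4.
R5 ← R5 + 2/3·R4.
R5 ← R5 / (7597/825).
R1 ← R1 + 198/25·R5.
R2 ← R2 + 24/55·R5.
R3 ← R3 + 742/275·R5.
R4 ← R4 − 6604/825·R5.
Reading off the reduced rows gives m = -1, n = 0, p = 1, q = 0, r = 4/3.

m = -1, n = 0, p = 1, q = 0, r = 4/3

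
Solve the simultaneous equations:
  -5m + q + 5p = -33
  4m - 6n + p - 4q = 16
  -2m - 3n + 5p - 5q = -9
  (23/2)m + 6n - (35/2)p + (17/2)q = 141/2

no solution

Row-reduce:
R1 ← R1 / (-5).
R2 ← R2 − 4·R1.
R3 ← R3 + 2·R1.
R4 ← R4 − 23/2·R1.
R2 ← R2 / (-6).
R3 ← R3 + 3·R2.
R4 ← R4 − 6·R2.
R3 ← R3 / (1/2).
R1 ← R1 + 1·R3.
R2 ← R2 + 5/6·R3.
R4 ← R4 + 1·R3.
Row 4 reduces to 0 = 3, a contradiction. The system is inconsistent.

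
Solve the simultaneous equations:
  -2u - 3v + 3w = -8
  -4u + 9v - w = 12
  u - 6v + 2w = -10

Row-reduce:
R1 ← R1 / (-2).
R2 ← R2 + 4·R1.
R3 ← R3 − 1·R1.
R2 ← R2 / (15).
R1 ← R1 − 3/2·R2.
R3 ← R3 + 15/2·R2.
Rank is 2 with 3 unknowns, leaving w free.

infinitely many solutions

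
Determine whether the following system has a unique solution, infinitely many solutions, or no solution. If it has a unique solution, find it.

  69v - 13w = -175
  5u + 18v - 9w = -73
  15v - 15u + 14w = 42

no solution

Row-reduce:
Swap R1 and R2.
R1 ← R1 / (5).
R3 ← R3 + 15·R1.
R2 ← R2 / (69).
R1 ← R1 − 18/5·R2.
R3 ← R3 − 69·R2.
Row 3 reduces to 0 = -2, a contradiction. The system is inconsistent.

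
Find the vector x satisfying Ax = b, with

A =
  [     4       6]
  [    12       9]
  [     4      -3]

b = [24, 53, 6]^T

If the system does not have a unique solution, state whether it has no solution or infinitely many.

Row-reduce:
R1 ← R1 / (4).
R2 ← R2 − 12·R1.
R3 ← R3 − 4·R1.
R2 ← R2 / (-9).
R1 ← R1 − 3/2·R2.
R3 ← R3 + 9·R2.
Row 3 reduces to 0 = 1, a contradiction. The system is inconsistent.

no solution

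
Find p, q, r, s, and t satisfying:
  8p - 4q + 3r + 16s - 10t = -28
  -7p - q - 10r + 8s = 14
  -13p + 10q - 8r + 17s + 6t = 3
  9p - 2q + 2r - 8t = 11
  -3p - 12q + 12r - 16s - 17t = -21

p = 1, q = 3, r = -4, s = -2, t = -2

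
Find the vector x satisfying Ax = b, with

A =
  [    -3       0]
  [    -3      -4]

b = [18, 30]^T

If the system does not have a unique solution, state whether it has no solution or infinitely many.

Row-reduce the augmented matrix:
R1 ← R1 / (-3).
R2 ← R2 + 3·R1.
R2 ← R2 / (-4).
Reading off the reduced rows gives x_1 = -6, x_2 = -3.

x_1 = -6, x_2 = -3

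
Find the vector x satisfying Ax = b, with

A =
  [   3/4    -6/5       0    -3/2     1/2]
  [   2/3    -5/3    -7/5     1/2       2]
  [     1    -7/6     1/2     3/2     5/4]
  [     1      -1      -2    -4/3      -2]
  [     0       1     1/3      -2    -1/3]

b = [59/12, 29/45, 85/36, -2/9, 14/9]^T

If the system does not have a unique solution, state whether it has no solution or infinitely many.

x_1 = 1, x_2 = -5/3, x_3 = 2, x_4 = -4/3, x_5 = 1/3

Row-reduce the augmented matrix:
R1 ← R1 / (3/4).
R2 ← R2 − 2/3·R1.
R3 ← R3 − 1·R1.
R4 ← R4 − 1·R1.
R2 ← R2 / (-3/5).
R1 ← R1 + 8/5·R2.
R3 ← R3 − 13/30·R2.
R4 ← R4 − 3/5·R2.
R5 ← R5 − 1·R2.
R3 ← R3 / (-23/45).
R1 ← R1 − 56/15·R3.
R2 ← R2 − 7/3·R3.
R4 ← R4 + 17/5·R3.
R5 ← R5 + 2·R3.
R4 ← R4 / (-8167/276).
R1 ← R1 − 652/23·R4.
R2 ← R2 − 1745/92·R4.
R3 ← R3 + 2605/276·R4.
R5 ← R5 + 3689/207·R4.
R5 ← R5 / (1361725/441018).
R1 ← R1 + 72424/24501·R5.
R2 ← R2 + 68375/24501·R5.
R3 ← R3 − 93575/147006·R5.
R4 ← R4 − 10321/24501·R5.
Reading off the reduced rows gives x_1 = 1, x_2 = -5/3, x_3 = 2, x_4 = -4/3, x_5 = 1/3.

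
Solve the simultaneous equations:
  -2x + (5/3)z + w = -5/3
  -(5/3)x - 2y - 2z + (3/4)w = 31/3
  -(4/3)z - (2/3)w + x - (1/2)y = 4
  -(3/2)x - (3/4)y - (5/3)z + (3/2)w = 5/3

Row-reduce the augmented matrix:
R1 ← R1 / (-2).
R2 ← R2 + 5/3·R1.
R3 ← R3 − 1·R1.
R4 ← R4 + 3/2·R1.
R2 ← R2 / (-2).
R3 ← R3 + 1/2·R2.
R4 ← R4 + 3/4·R2.
R3 ← R3 / (25/72).
R1 ← R1 + 5/6·R3.
R2 ← R2 − 61/36·R3.
R4 ← R4 + 79/48·R3.
R4 ← R4 / (9/100).
R1 ← R1 + 17/20·R4.
R2 ← R2 − 113/150·R4.
R3 ← R3 + 21/50·R4.
Reading off the reduced rows gives x = -2, y = -4, z = -1, w = -4.

x = -2, y = -4, z = -1, w = -4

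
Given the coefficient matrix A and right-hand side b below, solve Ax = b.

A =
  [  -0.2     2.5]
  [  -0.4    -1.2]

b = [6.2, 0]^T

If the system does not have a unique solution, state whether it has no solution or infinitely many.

x_1 = -6, x_2 = 2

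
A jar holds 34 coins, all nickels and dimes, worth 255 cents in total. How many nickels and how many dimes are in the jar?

Let n = nickels, d = dimes.
  n + d = 34
  5n + 10d = 255
Row-reduce the augmented matrix:
R2 ← R2 − 5·R1.
R2 ← R2 / (5).
R1 ← R1 − 1·R2.
Reading off the reduced rows gives n = 17, d = 17.

nickels: 17, dimes: 17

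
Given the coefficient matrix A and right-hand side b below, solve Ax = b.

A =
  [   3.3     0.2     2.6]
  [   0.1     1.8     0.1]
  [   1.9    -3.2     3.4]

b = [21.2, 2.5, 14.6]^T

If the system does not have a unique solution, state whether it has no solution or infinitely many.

Row-reduce the augmented matrix:
R1 ← R1 / (33/10).
R2 ← R2 − 1/10·R1.
R3 ← R3 − 19/10·R1.
R2 ← R2 / (296/165).
R1 ← R1 − 2/33·R2.
R3 ← R3 + 547/165·R2.
R3 ← R3 / (5749/2960).
R1 ← R1 − 233/296·R3.
R2 ← R2 − 7/592·R3.
Reading off the reduced rows gives x_1 = 4, x_2 = 1, x_3 = 3.

x_1 = 4, x_2 = 1, x_3 = 3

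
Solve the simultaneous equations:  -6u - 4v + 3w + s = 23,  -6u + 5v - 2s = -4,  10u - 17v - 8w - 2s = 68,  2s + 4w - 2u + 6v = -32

Row-reduce:
R1 ← R1 / (-6).
R2 ← R2 + 6·R1.
R3 ← R3 − 10·R1.
R4 ← R4 + 2·R1.
R2 ← R2 / (9).
R1 ← R1 − 2/3·R2.
R3 ← R3 + 71/3·R2.
R4 ← R4 − 22/3·R2.
R3 ← R3 / (-98/9).
R1 ← R1 + 5/18·R3.
R2 ← R2 + 1/3·R3.
R4 ← R4 − 49/9·R3.
Rank is 3 with 4 unknowns, leaving s free.

infinitely many solutions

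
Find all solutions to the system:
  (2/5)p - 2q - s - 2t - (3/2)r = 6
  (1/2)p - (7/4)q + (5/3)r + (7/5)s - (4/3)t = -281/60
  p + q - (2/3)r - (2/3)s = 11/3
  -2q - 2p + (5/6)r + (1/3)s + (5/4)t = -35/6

Row-reduce:
R1 ← R1 / (2/5).
R2 ← R2 − 1/2·R1.
R3 ← R3 − 1·R1.
R4 ← R4 + 2·R1.
R2 ← R2 / (3/4).
R1 ← R1 + 5·R2.
R3 ← R3 − 6·R2.
R4 ← R4 + 12·R2.
R3 ← R3 / (-101/4).
R1 ← R1 − 715/36·R3.
R2 ← R2 − 85/18·R3.
R4 ← R4 − 50·R3.
R4 ← R4 / (-934/1515).
R1 ← R1 + 182/2727·R4.
R2 ← R2 + 1208/13635·R4.
R3 ← R3 − 1162/1515·R4.
Rank is 4 with 5 unknowns, leaving t free.

infinitely many solutions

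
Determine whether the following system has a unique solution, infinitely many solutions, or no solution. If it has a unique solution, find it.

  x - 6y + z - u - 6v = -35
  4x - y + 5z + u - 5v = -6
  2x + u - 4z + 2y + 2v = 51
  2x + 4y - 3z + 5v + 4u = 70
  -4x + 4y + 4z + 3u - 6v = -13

x = 6, y = 5, z = -6, u = 5, v = 0

Row-reduce the augmented matrix:
R2 ← R2 − 4·R1.
R3 ← R3 − 2·R1.
R4 ← R4 − 2·R1.
R5 ← R5 + 4·R1.
R2 ← R2 / (23).
R1 ← R1 + 6·R2.
R3 ← R3 − 14·R2.
R4 ← R4 − 16·R2.
R5 ← R5 + 20·R2.
R3 ← R3 / (-152/23).
R1 ← R1 − 29/23·R3.
R2 ← R2 − 1/23·R3.
R4 ← R4 + 131/23·R3.
R5 ← R5 − 204/23·R3.
R4 ← R4 / (389/152).
R1 ← R1 − 45/152·R4.
R2 ← R2 − 33/152·R4.
R3 ← R3 − 1/152·R4.
R5 ← R5 − 125/38·R4.
R5 ← R5 / (-4814/389).
R1 ← R1 + 301/389·R5.
R2 ← R2 − 272/389·R5.
R3 ← R3 + 145/389·R5.
R4 ← R4 − 256/389·R5.
Reading off the reduced rows gives x = 6, y = 5, z = -6, u = 5, v = 0.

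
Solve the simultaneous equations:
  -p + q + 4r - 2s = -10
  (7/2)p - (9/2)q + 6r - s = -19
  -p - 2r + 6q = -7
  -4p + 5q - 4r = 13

Row-reduce:
R1 ← R1 / (-1).
R2 ← R2 − 7/2·R1.
R3 ← R3 + 1·R1.
R4 ← R4 + 4·R1.
R2 ← R2 / (-1).
R1 ← R1 + 1·R2.
R3 ← R3 − 5·R2.
R4 ← R4 − 1·R2.
R3 ← R3 / (94).
R1 ← R1 + 24·R3.
R2 ← R2 + 20·R3.
Row 4 reduces to 0 = -1, a contradiction. The system is inconsistent.

no solution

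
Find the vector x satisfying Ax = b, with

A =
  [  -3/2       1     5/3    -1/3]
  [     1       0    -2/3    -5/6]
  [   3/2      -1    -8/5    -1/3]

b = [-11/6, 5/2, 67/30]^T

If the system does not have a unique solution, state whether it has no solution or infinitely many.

infinitely many solutions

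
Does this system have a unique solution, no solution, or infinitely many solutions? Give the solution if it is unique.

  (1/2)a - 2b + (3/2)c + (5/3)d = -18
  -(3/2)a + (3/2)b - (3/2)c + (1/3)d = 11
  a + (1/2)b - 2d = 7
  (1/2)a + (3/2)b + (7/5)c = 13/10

infinitely many solutions

Row-reduce:
R1 ← R1 / (1/2).
R2 ← R2 + 3/2·R1.
R3 ← R3 − 1·R1.
R4 ← R4 − 1/2·R1.
R2 ← R2 / (-9/2).
R1 ← R1 + 4·R2.
R3 ← R3 − 9/2·R2.
R4 ← R4 − 7/2·R2.
Swap R3 and R4.
R3 ← R3 / (67/30).
R1 ← R1 − 1/3·R3.
R2 ← R2 + 2/3·R3.
Rank is 3 with 4 unknowns, leaving d free.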